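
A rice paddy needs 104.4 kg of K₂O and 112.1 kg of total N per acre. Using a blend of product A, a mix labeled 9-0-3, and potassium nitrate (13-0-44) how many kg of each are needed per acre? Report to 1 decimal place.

1001.5 kg product A, 169.0 kg potassium nitrate

Per-acre balance (a = product A, b = potassium nitrate):
K₂O: 0.03·a + 0.44·b = 104.4
N: 0.09·a + 0.13·b = 112.1
From row1: a = (104.4 − 0.44·b) / 0.03.
Into row2: 0.09·(104.4 − 0.44·b)/0.03 + 0.13·b = 112.1 → b = 168.992, a = 1001.46.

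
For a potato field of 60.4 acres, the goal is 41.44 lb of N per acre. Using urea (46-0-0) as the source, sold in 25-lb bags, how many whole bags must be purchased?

218 bags

Product per acre = 41.44 / 46% = 90.087 lb.
Total product = 90.087 × 60.4 = 5441.25 lb.
Bags = ⌈5441.25 / 25⌉ = 218.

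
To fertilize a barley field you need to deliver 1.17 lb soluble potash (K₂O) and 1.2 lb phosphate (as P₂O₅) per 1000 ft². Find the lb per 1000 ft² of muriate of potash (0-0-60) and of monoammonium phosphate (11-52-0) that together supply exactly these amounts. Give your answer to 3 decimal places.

With a, b = lb per 1000 ft² of muriate of potash and monoammonium phosphate:
K₂O: 0.6·a + 0·b = 1.17
P₂O₅: 0·a + 0.52·b = 1.2
Solving simultaneously: a = 1.95, b = 2.30769.

1.950 lb muriate of potash, 2.308 lb monoammonium phosphate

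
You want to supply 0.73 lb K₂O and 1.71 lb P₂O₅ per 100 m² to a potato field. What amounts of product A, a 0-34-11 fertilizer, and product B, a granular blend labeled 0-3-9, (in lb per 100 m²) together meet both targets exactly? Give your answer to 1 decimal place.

Per-100 m² balance (a = product A, b = product B):
K₂O: 0.11·a + 0.09·b = 0.73
P₂O₅: 0.34·a + 0.03·b = 1.71
From row1: a = (0.73 − 0.09·b) / 0.11.
Into row2: 0.34·(0.73 − 0.09·b)/0.11 + 0.03·b = 1.71 → b = 2.20147, a = 4.83516.

4.8 lb product A, 2.2 lb product B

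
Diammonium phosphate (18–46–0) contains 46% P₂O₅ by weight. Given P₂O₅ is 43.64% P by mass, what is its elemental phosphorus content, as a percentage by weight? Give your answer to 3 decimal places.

%P = 46 × 0.4364 = 20.0744%.

20.074% P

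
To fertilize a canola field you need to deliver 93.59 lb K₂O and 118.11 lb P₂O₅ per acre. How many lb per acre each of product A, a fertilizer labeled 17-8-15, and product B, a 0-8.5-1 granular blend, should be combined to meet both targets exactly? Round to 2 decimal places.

Let a = lb of product A, b = lb of product B (per acre).
K₂O: 0.15·a + 0.01·b = 93.59
P₂O₅: 0.08·a + 0.085·b = 118.11
Eliminate b: (row1) − 0.01/0.085·(row2) → 0.140588·a = 79.6947, so a = 566.866.
Then b = (118.11 − 0.08·566.866) / 0.085 = 856.008.

566.87 lb product A, 856.01 lb product B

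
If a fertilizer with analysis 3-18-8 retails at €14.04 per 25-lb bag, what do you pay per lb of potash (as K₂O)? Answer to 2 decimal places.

K₂O in bag = 25 × 8% = 2 lb.
Cost per lb K₂O = €14.04 / 2 = €7.0200.

€7.02 per lb K₂O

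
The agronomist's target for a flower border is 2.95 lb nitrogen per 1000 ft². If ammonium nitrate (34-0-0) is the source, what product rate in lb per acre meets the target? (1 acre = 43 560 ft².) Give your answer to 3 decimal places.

377.947 lb of product per acre

Product per 1000 ft² = 2.95 / 34% = 8.67647 lb.
Convert to per acre: 8.67647 × 43.56 = 377.9471 lb.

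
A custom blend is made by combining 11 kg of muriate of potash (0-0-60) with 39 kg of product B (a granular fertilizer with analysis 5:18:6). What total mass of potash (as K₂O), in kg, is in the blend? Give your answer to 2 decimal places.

8.94 kg K₂O

K₂O mass = 60%×11 + 6%×39 = 8.94 kg.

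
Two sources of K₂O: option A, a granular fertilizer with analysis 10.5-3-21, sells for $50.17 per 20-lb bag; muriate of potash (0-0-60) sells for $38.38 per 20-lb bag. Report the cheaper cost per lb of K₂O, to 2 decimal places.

$3.20 per lb K₂O (muriate of potash)

option A: K₂O per bag = 20 × 21% = 4.2 lb; cost = 50.17 / 4.2 = $11.9452/lb K₂O.
muriate of potash: K₂O per bag = 20 × 60% = 12 lb; cost = 38.38 / 12 = $3.1983/lb K₂O.
muriate of potash is cheaper.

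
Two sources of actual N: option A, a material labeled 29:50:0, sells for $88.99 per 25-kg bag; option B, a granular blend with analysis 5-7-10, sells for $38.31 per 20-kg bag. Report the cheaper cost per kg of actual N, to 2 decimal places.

$12.27 per kg N (option A)

option A: N per bag = 25 × 29% = 7.25 kg; cost = 88.99 / 7.25 = $12.2745/kg N.
option B: N per bag = 20 × 5% = 1 kg; cost = 38.31 / 1 = $38.3100/kg N.
option A is cheaper.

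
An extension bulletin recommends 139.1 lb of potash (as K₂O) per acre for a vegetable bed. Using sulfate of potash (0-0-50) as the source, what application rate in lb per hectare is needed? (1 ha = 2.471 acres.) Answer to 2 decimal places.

687.43 lb of product per hectare

Product per acre = 139.1 / 50% = 278.2 lb.
Convert to per hectare: 278.2 × 2.471 = 687.432 lb.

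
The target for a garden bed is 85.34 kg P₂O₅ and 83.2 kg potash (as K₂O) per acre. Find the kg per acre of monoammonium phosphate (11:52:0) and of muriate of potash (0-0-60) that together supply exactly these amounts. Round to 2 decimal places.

164.12 kg monoammonium phosphate, 138.67 kg muriate of potash

With a, b = kg per acre of monoammonium phosphate and muriate of potash:
P₂O₅: 0.52·a + 0·b = 85.34
K₂O: 0·a + 0.6·b = 83.2
Solving simultaneously: a = 164.115, b = 138.667.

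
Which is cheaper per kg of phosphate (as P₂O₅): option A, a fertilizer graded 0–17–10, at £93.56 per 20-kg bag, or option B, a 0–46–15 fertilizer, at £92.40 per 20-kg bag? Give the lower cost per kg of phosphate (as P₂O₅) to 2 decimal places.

£10.04 per kg P₂O₅ (option B)

option A: P₂O₅ per bag = 20 × 17% = 3.4 kg; cost = 93.56 / 3.4 = £27.5176/kg P₂O₅.
option B: P₂O₅ per bag = 20 × 46% = 9.2 kg; cost = 92.40 / 9.2 = £10.0435/kg P₂O₅.
option B is cheaper.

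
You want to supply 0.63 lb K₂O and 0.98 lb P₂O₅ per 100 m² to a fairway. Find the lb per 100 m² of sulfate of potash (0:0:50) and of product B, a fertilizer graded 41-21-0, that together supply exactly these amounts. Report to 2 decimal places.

Let a = lb of sulfate of potash, b = lb of product B (per 100 m²).
K₂O: 0.5·a + 0·b = 0.63
P₂O₅: 0·a + 0.21·b = 0.98
Solving simultaneously: a = 1.26, b = 4.66667.

1.26 lb sulfate of potash, 4.67 lb product B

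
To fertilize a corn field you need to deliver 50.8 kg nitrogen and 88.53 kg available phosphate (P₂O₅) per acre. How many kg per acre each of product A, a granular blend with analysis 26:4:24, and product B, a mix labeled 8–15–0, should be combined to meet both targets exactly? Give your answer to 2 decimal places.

15.02 kg product A, 586.20 kg product B

Per-acre balance (a = product A, b = product B):
N: 0.26·a + 0.08·b = 50.8
P₂O₅: 0.04·a + 0.15·b = 88.53
Eliminate b: (row1) − 0.08/0.15·(row2) → 0.238667·a = 3.584, so a = 15.0168.
Then b = (88.53 − 0.04·15.0168) / 0.15 = 586.196.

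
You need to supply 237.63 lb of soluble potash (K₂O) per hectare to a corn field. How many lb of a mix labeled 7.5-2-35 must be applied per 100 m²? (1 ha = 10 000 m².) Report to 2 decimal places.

6.79 lb of product per hundred sq m

Product per hectare = 237.63 / 35% = 678.943 lb.
Convert to per 100 m²: 678.943 × 0.01 = 6.78943 lb.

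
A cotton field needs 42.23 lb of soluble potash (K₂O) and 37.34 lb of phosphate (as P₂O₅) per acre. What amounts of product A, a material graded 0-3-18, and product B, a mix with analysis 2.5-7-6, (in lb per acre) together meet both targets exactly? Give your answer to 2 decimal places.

66.27 lb product A, 505.03 lb product B

Let a = lb of product A, b = lb of product B (per acre).
K₂O: 0.18·a + 0.06·b = 42.23
P₂O₅: 0.03·a + 0.07·b = 37.34
Solving simultaneously: a = 66.2685, b = 505.028.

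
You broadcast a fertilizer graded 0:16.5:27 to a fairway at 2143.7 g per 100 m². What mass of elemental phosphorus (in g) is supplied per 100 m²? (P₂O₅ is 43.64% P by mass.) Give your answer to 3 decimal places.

P₂O₅ per 100 m² = 2143.7 × 16.5% = 353.71 g.
Elemental P = 353.71 × 0.4364 = 154.3593 g per 100 m².

154.359 g P per hundred sq m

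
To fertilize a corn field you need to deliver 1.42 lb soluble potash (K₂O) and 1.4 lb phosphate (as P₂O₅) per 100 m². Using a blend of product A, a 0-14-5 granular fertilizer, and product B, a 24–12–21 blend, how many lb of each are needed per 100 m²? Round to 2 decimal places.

5.28 lb product A, 5.50 lb product B

Let a = lb of product A, b = lb of product B (per 100 m²).
K₂O: 0.05·a + 0.21·b = 1.42
P₂O₅: 0.14·a + 0.12·b = 1.4
From row1: a = (1.42 − 0.21·b) / 0.05.
Into row2: 0.14·(1.42 − 0.21·b)/0.05 + 0.12·b = 1.4 → b = 5.50427, a = 5.28205.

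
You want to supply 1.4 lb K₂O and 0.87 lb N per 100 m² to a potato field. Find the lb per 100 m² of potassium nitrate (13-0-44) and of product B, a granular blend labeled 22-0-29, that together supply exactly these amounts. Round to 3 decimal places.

With a, b = lb per 100 m² of potassium nitrate and product B:
K₂O: 0.44·a + 0.29·b = 1.4
N: 0.13·a + 0.22·b = 0.87
Eliminate a: (row1) − 0.44/0.13·(row2) → -0.454615·b = -1.54462, so b = 3.39763.
Back-substitute: a = (1.4 − 0.29·3.39763) / 0.44 = 0.94247.

0.942 lb potassium nitrate, 3.398 lb product B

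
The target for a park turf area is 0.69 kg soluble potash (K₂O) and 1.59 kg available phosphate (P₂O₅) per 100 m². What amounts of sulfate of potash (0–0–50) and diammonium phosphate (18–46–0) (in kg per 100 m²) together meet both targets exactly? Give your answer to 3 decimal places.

1.380 kg sulfate of potash, 3.457 kg diammonium phosphate

Per-100 m² balance (a = sulfate of potash, b = diammonium phosphate):
K₂O: 0.5·a + 0·b = 0.69
P₂O₅: 0·a + 0.46·b = 1.59
Solving simultaneously: a = 1.38, b = 3.45652.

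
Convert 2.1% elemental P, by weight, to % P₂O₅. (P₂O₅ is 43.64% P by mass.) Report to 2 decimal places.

%P₂O₅ = 2.1 / 0.4364 = 4.8121%.

4.81% P₂O₅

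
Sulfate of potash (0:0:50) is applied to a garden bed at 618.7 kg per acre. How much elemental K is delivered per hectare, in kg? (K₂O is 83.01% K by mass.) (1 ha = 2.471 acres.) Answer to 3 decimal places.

K₂O per acre = 618.7 × 50% = 309.35 kg.
Elemental K = 309.35 × 0.8301 = 256.791 kg per acre.
Convert to per hectare: 256.791 × 2.471 = 634.5316 kg.

634.532 kg K per hectare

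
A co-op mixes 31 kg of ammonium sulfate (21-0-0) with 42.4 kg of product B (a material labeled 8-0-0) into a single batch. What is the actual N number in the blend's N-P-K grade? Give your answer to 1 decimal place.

13.5% N

Total mass = 31 + 42.4 = 73.4 kg.
N mass = 21%×31 + 8%×42.4 = 9.902 kg.
% N = 9.902 / 73.4 = 13.4905%.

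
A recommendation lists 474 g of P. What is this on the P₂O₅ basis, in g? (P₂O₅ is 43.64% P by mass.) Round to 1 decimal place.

1086.2 g P₂O₅

P₂O₅ = 474 / 0.4364 = 1086.16 g.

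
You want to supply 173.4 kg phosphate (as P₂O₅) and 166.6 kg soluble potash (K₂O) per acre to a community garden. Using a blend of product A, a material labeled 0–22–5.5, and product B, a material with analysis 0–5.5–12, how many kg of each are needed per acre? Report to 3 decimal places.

Per-acre balance (a = product A, b = product B):
P₂O₅: 0.22·a + 0.055·b = 173.4
K₂O: 0.055·a + 0.12·b = 166.6
Solving simultaneously: a = 498.1818, b = 1160.

498.182 kg product A, 1160.000 kg product B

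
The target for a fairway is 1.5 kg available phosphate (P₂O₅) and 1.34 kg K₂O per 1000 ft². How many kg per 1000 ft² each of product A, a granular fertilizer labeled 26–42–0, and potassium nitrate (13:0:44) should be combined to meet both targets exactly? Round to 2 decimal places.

3.57 kg product A, 3.05 kg potassium nitrate

Per-1000 ft² balance (a = product A, b = potassium nitrate):
P₂O₅: 0.42·a + 0·b = 1.5
K₂O: 0·a + 0.44·b = 1.34
Solving simultaneously: a = 3.57143, b = 3.04545.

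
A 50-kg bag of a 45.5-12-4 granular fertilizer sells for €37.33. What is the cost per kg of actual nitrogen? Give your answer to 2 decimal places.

N in bag = 50 × 45.5% = 22.75 kg.
Cost per kg N = €37.33 / 22.75 = €1.6409.

€1.64 per kg N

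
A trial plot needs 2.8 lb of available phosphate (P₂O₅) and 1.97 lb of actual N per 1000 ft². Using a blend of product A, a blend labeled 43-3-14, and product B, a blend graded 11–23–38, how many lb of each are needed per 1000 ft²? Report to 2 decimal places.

1.52 lb product A, 11.98 lb product B

Let a = lb of product A, b = lb of product B (per 1000 ft²).
P₂O₅: 0.03·a + 0.23·b = 2.8
N: 0.43·a + 0.11·b = 1.97
Eliminate a: (row1) − 0.03/0.43·(row2) → 0.222326·b = 2.66256, so b = 11.9759.
Back-substitute: a = (2.8 − 0.23·11.9759) / 0.03 = 1.51778.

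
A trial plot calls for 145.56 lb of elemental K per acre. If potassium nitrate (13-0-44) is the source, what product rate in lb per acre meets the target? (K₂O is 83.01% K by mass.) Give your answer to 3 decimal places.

398.528 lb of product per acre

As K₂O: 145.56 / 0.8301 = 175.352 lb per acre.
Product per acre = 175.352 / 44% = 398.5281 lb.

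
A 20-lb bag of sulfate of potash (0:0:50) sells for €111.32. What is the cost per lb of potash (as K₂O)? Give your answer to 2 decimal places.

K₂O in bag = 20 × 50% = 10 lb.
Cost per lb K₂O = €111.32 / 10 = €11.1320.

€11.13 per lb K₂O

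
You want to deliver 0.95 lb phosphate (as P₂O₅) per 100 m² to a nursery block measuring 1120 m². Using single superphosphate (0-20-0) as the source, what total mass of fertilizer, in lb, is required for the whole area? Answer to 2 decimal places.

Product per 100 m² = 0.95 / 20% = 4.75 lb.
Total product = 4.75 × 1120 / 100 = 53.2 lb.

53.20 lb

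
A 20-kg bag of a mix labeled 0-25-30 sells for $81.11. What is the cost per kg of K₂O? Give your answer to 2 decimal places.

$13.52 per kg K₂O

K₂O in bag = 20 × 30% = 6 kg.
Cost per kg K₂O = $81.11 / 6 = $13.5183.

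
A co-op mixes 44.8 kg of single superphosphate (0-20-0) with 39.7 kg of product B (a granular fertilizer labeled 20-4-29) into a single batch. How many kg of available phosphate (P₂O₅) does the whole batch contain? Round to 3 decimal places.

P₂O₅ mass = 20%×44.8 + 4%×39.7 = 10.548 kg.

10.548 kg P₂O₅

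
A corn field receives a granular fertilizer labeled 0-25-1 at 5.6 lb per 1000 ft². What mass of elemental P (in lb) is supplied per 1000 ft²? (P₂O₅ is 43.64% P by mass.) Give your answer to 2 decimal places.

0.61 lb P per thousand sq ft

P₂O₅ per 1000 ft² = 5.6 × 25% = 1.4 lb.
Elemental P = 1.4 × 0.4364 = 0.61096 lb per 1000 ft².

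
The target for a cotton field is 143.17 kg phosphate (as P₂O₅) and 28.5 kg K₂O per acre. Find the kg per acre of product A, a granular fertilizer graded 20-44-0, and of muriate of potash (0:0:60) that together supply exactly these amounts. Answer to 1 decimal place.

With a, b = kg per acre of product A and muriate of potash:
P₂O₅: 0.44·a + 0·b = 143.17
K₂O: 0·a + 0.6·b = 28.5
Solving simultaneously: a = 325.386, b = 47.5.

325.4 kg product A, 47.5 kg muriate of potash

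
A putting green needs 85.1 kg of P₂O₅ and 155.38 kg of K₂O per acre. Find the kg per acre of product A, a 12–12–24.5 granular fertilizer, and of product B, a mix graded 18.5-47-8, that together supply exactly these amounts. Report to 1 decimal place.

With a, b = kg per acre of product A and product B:
P₂O₅: 0.12·a + 0.47·b = 85.1
K₂O: 0.245·a + 0.08·b = 155.38
Eliminate b: (row1) − 0.47/0.08·(row2) → -1.31937·a = -827.757, so a = 627.386.
Then b = (155.38 − 0.245·627.386) / 0.08 = 20.8802.

627.4 kg product A, 20.9 kg product B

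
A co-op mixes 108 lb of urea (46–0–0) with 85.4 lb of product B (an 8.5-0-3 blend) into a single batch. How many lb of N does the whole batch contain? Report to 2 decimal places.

56.94 lb N

N mass = 46%×108 + 8.5%×85.4 = 56.939 lb.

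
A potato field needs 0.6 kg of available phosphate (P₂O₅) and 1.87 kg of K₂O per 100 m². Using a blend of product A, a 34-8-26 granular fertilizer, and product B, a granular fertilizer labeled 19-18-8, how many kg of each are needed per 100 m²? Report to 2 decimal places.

7.14 kg product A, 0.16 kg product B

With a, b = kg per 100 m² of product A and product B:
P₂O₅: 0.08·a + 0.18·b = 0.6
K₂O: 0.26·a + 0.08·b = 1.87
From row1: a = (0.6 − 0.18·b) / 0.08.
Into row2: 0.26·(0.6 − 0.18·b)/0.08 + 0.08·b = 1.87 → b = 0.158416, a = 7.14356.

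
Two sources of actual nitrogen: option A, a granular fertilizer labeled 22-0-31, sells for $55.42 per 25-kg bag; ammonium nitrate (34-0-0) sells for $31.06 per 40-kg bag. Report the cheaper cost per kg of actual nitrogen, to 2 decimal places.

option A: N per bag = 25 × 22% = 5.5 kg; cost = 55.42 / 5.5 = $10.0764/kg N.
ammonium nitrate: N per bag = 40 × 34% = 13.6 kg; cost = 31.06 / 13.6 = $2.2838/kg N.
ammonium nitrate is cheaper.

$2.28 per kg N (ammonium nitrate)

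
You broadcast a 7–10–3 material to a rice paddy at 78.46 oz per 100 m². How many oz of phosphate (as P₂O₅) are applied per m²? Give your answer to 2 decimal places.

0.08 oz P₂O₅ per sq m

P₂O₅ per 100 m² = 78.46 × 10% = 7.846 oz.
Convert to per m²: 7.846 × 0.01 = 0.07846 oz.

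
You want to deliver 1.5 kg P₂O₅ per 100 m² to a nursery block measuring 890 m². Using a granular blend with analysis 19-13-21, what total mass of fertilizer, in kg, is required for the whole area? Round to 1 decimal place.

102.7 kg

Product per 100 m² = 1.5 / 13% = 11.5385 kg.
Total product = 11.5385 × 890 / 100 = 102.692 kg.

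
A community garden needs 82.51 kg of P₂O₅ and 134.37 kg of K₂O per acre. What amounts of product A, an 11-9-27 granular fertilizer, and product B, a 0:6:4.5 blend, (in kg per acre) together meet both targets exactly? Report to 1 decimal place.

Per-acre balance (a = product A, b = product B):
P₂O₅: 0.09·a + 0.06·b = 82.51
K₂O: 0.27·a + 0.045·b = 134.37
Solving simultaneously: a = 357.963, b = 838.222.

358.0 kg product A, 838.2 kg product B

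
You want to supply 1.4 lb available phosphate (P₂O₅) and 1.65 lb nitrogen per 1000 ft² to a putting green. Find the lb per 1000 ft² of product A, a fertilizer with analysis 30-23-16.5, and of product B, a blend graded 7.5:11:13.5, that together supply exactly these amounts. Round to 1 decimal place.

4.9 lb product A, 2.6 lb product B

Per-1000 ft² balance (a = product A, b = product B):
P₂O₅: 0.23·a + 0.11·b = 1.4
N: 0.3·a + 0.075·b = 1.65
Eliminate a: (row1) − 0.23/0.3·(row2) → 0.0525·b = 0.135, so b = 2.57143.
Back-substitute: a = (1.4 − 0.11·2.57143) / 0.23 = 4.85714.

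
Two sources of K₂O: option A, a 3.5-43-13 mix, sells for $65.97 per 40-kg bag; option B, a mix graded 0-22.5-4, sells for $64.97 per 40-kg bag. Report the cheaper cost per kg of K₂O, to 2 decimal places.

option A: K₂O per bag = 40 × 13% = 5.2 kg; cost = 65.97 / 5.2 = $12.6865/kg K₂O.
option B: K₂O per bag = 40 × 4% = 1.6 kg; cost = 64.97 / 1.6 = $40.6062/kg K₂O.
option A is cheaper.

$12.69 per kg K₂O (option A)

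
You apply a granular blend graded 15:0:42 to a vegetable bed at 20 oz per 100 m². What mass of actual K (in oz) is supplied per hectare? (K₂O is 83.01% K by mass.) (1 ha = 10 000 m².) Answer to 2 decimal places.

K₂O per 100 m² = 20 × 42% = 8.4 oz.
Elemental K = 8.4 × 0.8301 = 6.97284 oz per 100 m².
Convert to per hectare: 6.97284 × 100 = 697.284 oz.

697.28 oz K per hectare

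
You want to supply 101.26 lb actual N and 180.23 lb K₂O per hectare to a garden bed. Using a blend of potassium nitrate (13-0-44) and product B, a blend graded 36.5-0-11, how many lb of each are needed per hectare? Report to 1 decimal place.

Let a = lb of potassium nitrate, b = lb of product B (per hectare).
N: 0.13·a + 0.365·b = 101.26
K₂O: 0.44·a + 0.11·b = 180.23
Eliminate a: (row1) − 0.13/0.44·(row2) → 0.3325·b = 48.0102, so b = 144.392.
Back-substitute: a = (101.26 − 0.365·144.392) / 0.13 = 373.516.

373.5 lb potassium nitrate, 144.4 lb product B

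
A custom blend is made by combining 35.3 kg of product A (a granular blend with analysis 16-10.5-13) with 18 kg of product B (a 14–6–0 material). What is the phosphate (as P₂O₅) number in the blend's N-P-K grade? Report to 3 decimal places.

Total mass = 35.3 + 18 = 53.3 kg.
P₂O₅ mass = 10.5%×35.3 + 6%×18 = 4.7865 kg.
% P₂O₅ = 4.7865 / 53.3 = 8.9803%.

8.980% P₂O₅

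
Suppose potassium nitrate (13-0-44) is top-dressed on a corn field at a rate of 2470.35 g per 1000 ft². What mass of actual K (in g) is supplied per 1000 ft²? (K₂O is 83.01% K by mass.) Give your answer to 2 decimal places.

902.28 g K per thousand sq ft

K₂O per 1000 ft² = 2470.35 × 44% = 1086.95 g.
Elemental K = 1086.95 × 0.8301 = 902.281 g per 1000 ft².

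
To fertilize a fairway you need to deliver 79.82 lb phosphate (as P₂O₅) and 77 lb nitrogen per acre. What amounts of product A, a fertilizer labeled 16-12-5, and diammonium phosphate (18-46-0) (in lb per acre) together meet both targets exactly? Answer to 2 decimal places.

404.85 lb product A, 67.91 lb diammonium phosphate

With a, b = lb per acre of product A and diammonium phosphate:
P₂O₅: 0.12·a + 0.46·b = 79.82
N: 0.16·a + 0.18·b = 77
Eliminate a: (row1) − 0.12/0.16·(row2) → 0.325·b = 22.07, so b = 67.9077.
Back-substitute: a = (79.82 − 0.46·67.9077) / 0.12 = 404.854.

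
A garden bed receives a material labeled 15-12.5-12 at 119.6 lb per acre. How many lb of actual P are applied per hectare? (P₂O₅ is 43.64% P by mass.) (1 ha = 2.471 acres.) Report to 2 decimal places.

16.12 lb P per hectare

P₂O₅ per acre = 119.6 × 12.5% = 14.95 lb.
Elemental P = 14.95 × 0.4364 = 6.52418 lb per acre.
Convert to per hectare: 6.52418 × 2.471 = 16.1212 lb.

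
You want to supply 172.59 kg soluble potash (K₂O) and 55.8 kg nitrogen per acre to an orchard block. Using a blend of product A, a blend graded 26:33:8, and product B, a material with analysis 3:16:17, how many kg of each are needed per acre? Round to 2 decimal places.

103.07 kg product A, 966.73 kg product B

With a, b = kg per acre of product A and product B:
K₂O: 0.08·a + 0.17·b = 172.59
N: 0.26·a + 0.03·b = 55.8
Solving simultaneously: a = 103.069, b = 966.732.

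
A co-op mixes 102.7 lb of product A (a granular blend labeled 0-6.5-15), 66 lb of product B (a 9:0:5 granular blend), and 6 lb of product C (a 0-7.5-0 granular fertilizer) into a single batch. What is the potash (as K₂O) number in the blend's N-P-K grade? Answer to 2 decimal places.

10.71% K₂O

Total mass = 102.7 + 66 + 6 = 174.7 lb.
K₂O mass = 15%×102.7 + 5%×66 + 0%×6 = 18.705 lb.
% K₂O = 18.705 / 174.7 = 10.7069%.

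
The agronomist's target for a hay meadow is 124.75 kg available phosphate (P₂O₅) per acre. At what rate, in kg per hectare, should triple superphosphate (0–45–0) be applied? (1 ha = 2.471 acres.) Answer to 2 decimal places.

685.02 kg of product per hectare

Product per acre = 124.75 / 45% = 277.222 kg.
Convert to per hectare: 277.222 × 2.471 = 685.016 kg.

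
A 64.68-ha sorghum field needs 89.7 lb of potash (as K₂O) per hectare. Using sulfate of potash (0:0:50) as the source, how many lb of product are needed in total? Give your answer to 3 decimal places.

11603.592 lb

Product per hectare = 89.7 / 50% = 179.4 lb.
Total product = 179.4 × 64.68 = 11603.592 lb.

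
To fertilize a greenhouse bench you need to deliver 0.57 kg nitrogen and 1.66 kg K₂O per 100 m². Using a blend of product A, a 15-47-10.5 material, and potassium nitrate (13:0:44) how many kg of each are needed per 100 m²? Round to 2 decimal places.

0.67 kg product A, 3.61 kg potassium nitrate

With a, b = kg per 100 m² of product A and potassium nitrate:
N: 0.15·a + 0.13·b = 0.57
K₂O: 0.105·a + 0.44·b = 1.66
Eliminate a: (row1) − 0.15/0.105·(row2) → -0.498571·b = -1.80143, so b = 3.61318.
Back-substitute: a = (0.57 − 0.13·3.61318) / 0.15 = 0.668577.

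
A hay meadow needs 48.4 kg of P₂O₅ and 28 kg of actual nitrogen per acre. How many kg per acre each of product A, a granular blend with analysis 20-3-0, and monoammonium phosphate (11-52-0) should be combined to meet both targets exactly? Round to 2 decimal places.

With a, b = kg per acre of product A and monoammonium phosphate:
P₂O₅: 0.03·a + 0.52·b = 48.4
N: 0.2·a + 0.11·b = 28
From row1: a = (48.4 − 0.52·b) / 0.03.
Into row2: 0.2·(48.4 − 0.52·b)/0.03 + 0.11·b = 28 → b = 87.7855, a = 91.718.

91.72 kg product A, 87.79 kg monoammonium phosphate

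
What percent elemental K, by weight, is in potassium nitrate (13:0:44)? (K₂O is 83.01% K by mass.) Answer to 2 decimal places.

36.52% K

%K = 44 × 0.8301 = 36.5244%.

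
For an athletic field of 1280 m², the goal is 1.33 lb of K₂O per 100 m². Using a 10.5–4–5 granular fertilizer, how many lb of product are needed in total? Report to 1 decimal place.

340.5 lb

Product per 100 m² = 1.33 / 5% = 26.6 lb.
Total product = 26.6 × 1280 / 100 = 340.48 lb.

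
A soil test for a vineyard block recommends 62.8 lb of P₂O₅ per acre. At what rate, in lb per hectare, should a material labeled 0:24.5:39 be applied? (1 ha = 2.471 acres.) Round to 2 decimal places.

633.38 lb of product per hectare

Product per acre = 62.8 / 24.5% = 256.327 lb.
Convert to per hectare: 256.327 × 2.471 = 633.383 lb.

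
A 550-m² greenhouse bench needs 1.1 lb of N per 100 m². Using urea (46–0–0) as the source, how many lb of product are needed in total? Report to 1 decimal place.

Product per 100 m² = 1.1 / 46% = 2.3913 lb.
Total product = 2.3913 × 550 / 100 = 13.1522 lb.

13.2 lb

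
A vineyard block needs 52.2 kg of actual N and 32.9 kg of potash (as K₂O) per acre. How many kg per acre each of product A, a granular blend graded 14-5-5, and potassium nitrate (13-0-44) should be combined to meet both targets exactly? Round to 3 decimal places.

Per-acre balance (a = product A, b = potassium nitrate):
N: 0.14·a + 0.13·b = 52.2
K₂O: 0.05·a + 0.44·b = 32.9
Solving simultaneously: a = 339.2196, b = 36.22505.

339.220 kg product A, 36.225 kg potassium nitrate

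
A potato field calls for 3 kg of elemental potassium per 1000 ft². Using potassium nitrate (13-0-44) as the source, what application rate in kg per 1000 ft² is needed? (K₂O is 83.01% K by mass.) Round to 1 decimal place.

8.2 kg of product per thousand sq ft

As K₂O: 3 / 0.8301 = 3.61402 kg per 1000 ft².
Product per 1000 ft² = 3.61402 / 44% = 8.21369 kg.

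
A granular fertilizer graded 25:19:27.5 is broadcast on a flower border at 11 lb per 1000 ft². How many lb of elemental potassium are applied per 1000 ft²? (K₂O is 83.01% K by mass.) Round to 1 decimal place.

2.5 lb K per thousand sq ft

K₂O per 1000 ft² = 11 × 27.5% = 3.025 lb.
Elemental K = 3.025 × 0.8301 = 2.51105 lb per 1000 ft².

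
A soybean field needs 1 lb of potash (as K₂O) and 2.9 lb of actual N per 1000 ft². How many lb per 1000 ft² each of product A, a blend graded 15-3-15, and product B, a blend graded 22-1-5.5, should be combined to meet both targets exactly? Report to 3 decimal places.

2.444 lb product A, 11.515 lb product B

Let a = lb of product A, b = lb of product B (per 1000 ft²).
K₂O: 0.15·a + 0.055·b = 1
N: 0.15·a + 0.22·b = 2.9
Solving simultaneously: a = 2.44444, b = 11.5152.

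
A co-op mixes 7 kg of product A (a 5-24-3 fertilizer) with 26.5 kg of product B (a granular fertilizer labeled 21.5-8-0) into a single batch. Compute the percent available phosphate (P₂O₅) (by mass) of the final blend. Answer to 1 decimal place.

Total mass = 7 + 26.5 = 33.5 kg.
P₂O₅ mass = 24%×7 + 8%×26.5 = 3.8 kg.
% P₂O₅ = 3.8 / 33.5 = 11.3433%.

11.3% P₂O₅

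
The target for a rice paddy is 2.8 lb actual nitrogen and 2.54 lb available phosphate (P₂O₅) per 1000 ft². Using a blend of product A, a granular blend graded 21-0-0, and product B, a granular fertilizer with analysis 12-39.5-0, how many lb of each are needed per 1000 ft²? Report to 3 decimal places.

9.659 lb product A, 6.430 lb product B

Let a = lb of product A, b = lb of product B (per 1000 ft²).
N: 0.21·a + 0.12·b = 2.8
P₂O₅: 0·a + 0.395·b = 2.54
Solving simultaneously: a = 9.65883, b = 6.43038.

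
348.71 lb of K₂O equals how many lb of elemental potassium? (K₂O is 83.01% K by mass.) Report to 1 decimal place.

K = 348.71 × 0.8301 = 289.464 lb.

289.5 lb K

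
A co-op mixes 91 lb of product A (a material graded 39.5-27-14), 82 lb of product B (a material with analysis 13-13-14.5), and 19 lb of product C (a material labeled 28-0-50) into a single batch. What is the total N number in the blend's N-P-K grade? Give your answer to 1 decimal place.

Total mass = 91 + 82 + 19 = 192 lb.
N mass = 39.5%×91 + 13%×82 + 28%×19 = 51.925 lb.
% N = 51.925 / 192 = 27.0443%.

27.0% N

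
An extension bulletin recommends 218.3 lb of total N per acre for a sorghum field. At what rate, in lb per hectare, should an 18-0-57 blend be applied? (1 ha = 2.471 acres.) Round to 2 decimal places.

2996.77 lb of product per hectare

Product per acre = 218.3 / 18% = 1212.78 lb.
Convert to per hectare: 1212.78 × 2.471 = 2996.774 lb.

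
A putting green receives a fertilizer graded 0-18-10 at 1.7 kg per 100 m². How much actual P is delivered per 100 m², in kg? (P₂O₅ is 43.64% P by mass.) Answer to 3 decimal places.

P₂O₅ per 100 m² = 1.7 × 18% = 0.306 kg.
Elemental P = 0.306 × 0.4364 = 0.133538 kg per 100 m².

0.134 kg P per hundred sq m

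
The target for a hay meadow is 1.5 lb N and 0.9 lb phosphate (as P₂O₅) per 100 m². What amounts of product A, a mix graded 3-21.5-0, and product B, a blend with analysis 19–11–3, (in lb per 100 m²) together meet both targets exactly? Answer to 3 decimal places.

0.160 lb product A, 7.870 lb product B

With a, b = lb per 100 m² of product A and product B:
N: 0.03·a + 0.19·b = 1.5
P₂O₅: 0.215·a + 0.11·b = 0.9
Solving simultaneously: a = 0.159787, b = 7.86951.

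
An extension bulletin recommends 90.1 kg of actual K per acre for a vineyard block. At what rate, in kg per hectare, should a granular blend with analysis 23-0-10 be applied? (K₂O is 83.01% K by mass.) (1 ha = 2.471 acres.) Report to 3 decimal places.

As K₂O: 90.1 / 0.8301 = 108.541 kg per acre.
Product per acre = 108.541 / 10% = 1085.41 kg.
Convert to per hectare: 1085.41 × 2.471 = 2682.0516 kg.

2682.052 kg of product per hectare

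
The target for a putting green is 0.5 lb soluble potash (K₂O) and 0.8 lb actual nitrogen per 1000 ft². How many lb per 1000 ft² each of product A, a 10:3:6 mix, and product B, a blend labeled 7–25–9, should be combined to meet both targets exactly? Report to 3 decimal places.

With a, b = lb per 1000 ft² of product A and product B:
K₂O: 0.06·a + 0.09·b = 0.5
N: 0.1·a + 0.07·b = 0.8
From row1: a = (0.5 − 0.09·b) / 0.06.
Into row2: 0.1·(0.5 − 0.09·b)/0.06 + 0.07·b = 0.8 → b = 0.416667, a = 7.70833.

7.708 lb product A, 0.417 lb product B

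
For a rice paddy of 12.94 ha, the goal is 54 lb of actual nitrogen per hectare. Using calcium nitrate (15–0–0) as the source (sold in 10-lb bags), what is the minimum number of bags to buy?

466 bags

Product per hectare = 54 / 15% = 360 lb.
Total product = 360 × 12.94 = 4658.4 lb.
Bags = ⌈4658.4 / 10⌉ = 466.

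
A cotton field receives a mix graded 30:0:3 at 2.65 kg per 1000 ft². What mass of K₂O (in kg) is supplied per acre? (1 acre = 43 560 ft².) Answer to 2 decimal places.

3.46 kg K₂O per acre

K₂O per 1000 ft² = 2.65 × 3% = 0.0795 kg.
Convert to per acre: 0.0795 × 43.56 = 3.46302 kg.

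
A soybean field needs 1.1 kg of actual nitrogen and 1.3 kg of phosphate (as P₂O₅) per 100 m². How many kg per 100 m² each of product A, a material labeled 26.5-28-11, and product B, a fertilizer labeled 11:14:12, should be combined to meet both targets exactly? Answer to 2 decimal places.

With a, b = kg per 100 m² of product A and product B:
N: 0.265·a + 0.11·b = 1.1
P₂O₅: 0.28·a + 0.14·b = 1.3
From row1: a = (1.1 − 0.11·b) / 0.265.
Into row2: 0.28·(1.1 − 0.11·b)/0.265 + 0.14·b = 1.3 → b = 5.79365, a = 1.74603.

1.75 kg product A, 5.79 kg product B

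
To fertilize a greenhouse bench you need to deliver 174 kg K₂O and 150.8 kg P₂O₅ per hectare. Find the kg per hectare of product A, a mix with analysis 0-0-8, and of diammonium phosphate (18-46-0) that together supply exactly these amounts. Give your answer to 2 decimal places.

With a, b = kg per hectare of product A and diammonium phosphate:
K₂O: 0.08·a + 0·b = 174
P₂O₅: 0·a + 0.46·b = 150.8
Solving simultaneously: a = 2175, b = 327.826.

2175.00 kg product A, 327.83 kg diammonium phosphate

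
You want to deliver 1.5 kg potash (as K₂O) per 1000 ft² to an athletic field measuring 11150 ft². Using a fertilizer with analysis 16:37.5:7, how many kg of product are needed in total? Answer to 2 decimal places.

Product per 1000 ft² = 1.5 / 7% = 21.4286 kg.
Total product = 21.4286 × 11150 / 1000 = 238.929 kg.

238.93 kg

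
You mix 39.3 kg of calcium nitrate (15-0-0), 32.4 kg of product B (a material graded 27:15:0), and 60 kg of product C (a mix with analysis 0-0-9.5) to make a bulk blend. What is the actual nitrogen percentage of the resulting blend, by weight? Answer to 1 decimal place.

Total mass = 39.3 + 32.4 + 60 = 131.7 kg.
N mass = 15%×39.3 + 27%×32.4 + 0%×60 = 14.643 kg.
% N = 14.643 / 131.7 = 11.1185%.

11.1% N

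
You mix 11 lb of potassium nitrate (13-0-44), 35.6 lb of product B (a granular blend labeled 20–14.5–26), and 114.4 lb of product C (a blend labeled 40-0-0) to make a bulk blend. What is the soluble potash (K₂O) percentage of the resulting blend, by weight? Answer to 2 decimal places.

8.76% K₂O

Total mass = 11 + 35.6 + 114.4 = 161 lb.
K₂O mass = 44%×11 + 26%×35.6 + 0%×114.4 = 14.096 lb.
% K₂O = 14.096 / 161 = 8.75528%.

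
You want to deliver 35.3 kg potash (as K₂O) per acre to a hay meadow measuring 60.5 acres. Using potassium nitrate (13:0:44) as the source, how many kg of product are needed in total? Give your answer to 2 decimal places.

Product per acre = 35.3 / 44% = 80.2273 kg.
Total product = 80.2273 × 60.5 = 4853.75 kg.

4853.75 kg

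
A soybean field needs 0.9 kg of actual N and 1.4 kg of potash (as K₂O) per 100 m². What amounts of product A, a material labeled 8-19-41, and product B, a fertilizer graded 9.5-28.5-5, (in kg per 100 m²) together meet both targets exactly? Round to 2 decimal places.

2.52 kg product A, 7.35 kg product B

With a, b = kg per 100 m² of product A and product B:
N: 0.08·a + 0.095·b = 0.9
K₂O: 0.41·a + 0.05·b = 1.4
Solving simultaneously: a = 2.51788, b = 7.35336.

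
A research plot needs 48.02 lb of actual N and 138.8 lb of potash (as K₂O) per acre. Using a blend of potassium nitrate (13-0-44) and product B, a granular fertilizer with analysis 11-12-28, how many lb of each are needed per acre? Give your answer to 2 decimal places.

Per-acre balance (a = potassium nitrate, b = product B):
N: 0.13·a + 0.11·b = 48.02
K₂O: 0.44·a + 0.28·b = 138.8
Eliminate b: (row1) − 0.11/0.28·(row2) → -0.0428571·a = -6.50857, so a = 151.867.
Then b = (138.8 − 0.44·151.867) / 0.28 = 257.067.

151.87 lb potassium nitrate, 257.07 lb product B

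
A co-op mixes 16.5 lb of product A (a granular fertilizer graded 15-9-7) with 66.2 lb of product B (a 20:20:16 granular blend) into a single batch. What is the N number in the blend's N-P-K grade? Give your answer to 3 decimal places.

19.002% N

Total mass = 16.5 + 66.2 = 82.7 lb.
N mass = 15%×16.5 + 20%×66.2 = 15.715 lb.
% N = 15.715 / 82.7 = 19.0024%.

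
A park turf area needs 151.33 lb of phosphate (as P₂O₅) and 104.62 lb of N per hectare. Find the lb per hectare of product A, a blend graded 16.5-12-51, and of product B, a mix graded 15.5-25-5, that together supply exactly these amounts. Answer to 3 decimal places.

Let a = lb of product A, b = lb of product B (per hectare).
P₂O₅: 0.12·a + 0.25·b = 151.33
N: 0.165·a + 0.155·b = 104.62
Solving simultaneously: a = 119.1545, b = 548.1258.

119.155 lb product A, 548.126 lb product B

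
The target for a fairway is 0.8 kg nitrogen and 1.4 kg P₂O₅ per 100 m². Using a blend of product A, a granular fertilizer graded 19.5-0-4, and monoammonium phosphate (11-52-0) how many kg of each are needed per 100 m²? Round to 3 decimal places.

2.584 kg product A, 2.692 kg monoammonium phosphate

With a, b = kg per 100 m² of product A and monoammonium phosphate:
N: 0.195·a + 0.11·b = 0.8
P₂O₅: 0·a + 0.52·b = 1.4
Solving simultaneously: a = 2.58383, b = 2.69231.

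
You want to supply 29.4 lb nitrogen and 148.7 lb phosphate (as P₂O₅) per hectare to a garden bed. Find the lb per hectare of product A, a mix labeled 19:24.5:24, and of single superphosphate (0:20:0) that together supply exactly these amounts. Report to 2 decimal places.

154.74 lb product A, 553.95 lb single superphosphate

Let a = lb of product A, b = lb of single superphosphate (per hectare).
N: 0.19·a + 0·b = 29.4
P₂O₅: 0.245·a + 0.2·b = 148.7
Eliminate a: (row1) − 0.19/0.245·(row2) → -0.155102·b = -85.9184, so b = 553.947.
Back-substitute: a = (29.4 − 0·553.947) / 0.19 = 154.737.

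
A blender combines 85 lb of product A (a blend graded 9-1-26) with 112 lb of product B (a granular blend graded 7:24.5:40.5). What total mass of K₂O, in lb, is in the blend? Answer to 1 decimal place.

67.5 lb K₂O

K₂O mass = 26%×85 + 40.5%×112 = 67.46 lb.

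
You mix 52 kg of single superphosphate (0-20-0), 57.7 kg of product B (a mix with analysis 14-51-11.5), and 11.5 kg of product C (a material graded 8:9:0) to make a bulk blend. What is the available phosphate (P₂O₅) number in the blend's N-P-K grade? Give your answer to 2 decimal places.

Total mass = 52 + 57.7 + 11.5 = 121.2 kg.
P₂O₅ mass = 20%×52 + 51%×57.7 + 9%×11.5 = 40.862 kg.
% P₂O₅ = 40.862 / 121.2 = 33.7145%.

33.71% P₂O₅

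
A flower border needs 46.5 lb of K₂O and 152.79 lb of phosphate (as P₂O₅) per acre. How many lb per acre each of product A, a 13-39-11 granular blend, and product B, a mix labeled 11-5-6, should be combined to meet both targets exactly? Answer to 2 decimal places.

382.26 lb product A, 74.20 lb product B

Let a = lb of product A, b = lb of product B (per acre).
K₂O: 0.11·a + 0.06·b = 46.5
P₂O₅: 0.39·a + 0.05·b = 152.79
Eliminate b: (row1) − 0.06/0.05·(row2) → -0.358·a = -136.848, so a = 382.257.
Then b = (152.79 − 0.39·382.257) / 0.05 = 74.1955.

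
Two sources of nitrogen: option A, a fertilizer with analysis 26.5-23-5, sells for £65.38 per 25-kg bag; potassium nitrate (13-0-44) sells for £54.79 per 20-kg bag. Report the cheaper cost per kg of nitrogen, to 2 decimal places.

£9.87 per kg N (option A)

option A: N per bag = 25 × 26.5% = 6.625 kg; cost = 65.38 / 6.625 = £9.8687/kg N.
potassium nitrate: N per bag = 20 × 13% = 2.6 kg; cost = 54.79 / 2.6 = £21.0731/kg N.
option A is cheaper.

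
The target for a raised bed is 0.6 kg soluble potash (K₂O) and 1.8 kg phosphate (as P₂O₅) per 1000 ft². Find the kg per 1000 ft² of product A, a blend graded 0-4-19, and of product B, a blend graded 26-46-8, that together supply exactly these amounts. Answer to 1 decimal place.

1.6 kg product A, 3.8 kg product B

Let a = kg of product A, b = kg of product B (per 1000 ft²).
K₂O: 0.19·a + 0.08·b = 0.6
P₂O₅: 0.04·a + 0.46·b = 1.8
Eliminate a: (row1) − 0.19/0.04·(row2) → -2.105·b = -7.95, so b = 3.77672.
Back-substitute: a = (0.6 − 0.08·3.77672) / 0.19 = 1.5677.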